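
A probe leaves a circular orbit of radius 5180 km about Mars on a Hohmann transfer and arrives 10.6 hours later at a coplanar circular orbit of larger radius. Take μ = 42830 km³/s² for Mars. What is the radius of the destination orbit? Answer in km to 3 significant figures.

Transfer time t = 10.6 hours = 38160 s, and t = π√(a_t³/μ).
So a_t = (μ t²/π²)^(1/3) = (42830 × (38160)² / π²)^(1/3) = 18488 km.
Since a_t = (r₁ + r₂)/2, r₂ = 2a_t − r₁ = 2×18488 − 5180 = 31796 km.

r₂ = 31800 km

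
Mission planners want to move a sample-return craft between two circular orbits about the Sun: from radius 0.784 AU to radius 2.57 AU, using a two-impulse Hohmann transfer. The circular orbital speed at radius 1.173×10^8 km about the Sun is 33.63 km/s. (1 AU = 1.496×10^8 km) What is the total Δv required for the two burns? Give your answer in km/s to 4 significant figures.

Δv = 13.88 km/s

From the circular-orbit relation v² = μ/r at r = 1.173×10^8 km: μ = v²r = (33.63)² × 1.173×10^8 = 1.32664×10^11 km³/s².
In km: r₁ = 0.784 × 1.496×10^8 = 1.172864×10^8 km; r₂ = 2.57 × 1.496×10^8 = 3.84472×10^8 km.
Semi-major axis of the transfer orbit: a_t = (1.172864×10^8 + 3.84472×10^8)/2 = 2.508792×10^8 km.
At r₁ the circular-orbit speed is v₁ = √(μ/r₁) = 33.632 km/s.
Transfer-orbit speed at r₁ (v² = μ(2/r − 1/a)): v_p = √[μ(2/r₁ − 1/a_t)] = 41.634 km/s.
First burn Δv₁ = |v_p − v₁| = 8.002 km/s.
Circular speed at r₂: v₂ = √(μ/r₂) = 18.576 km/s.
Transfer-orbit speed at r₂: v_a = √[μ(2/r₂ − 1/a_t)] = 12.701 km/s.
Second burn Δv₂ = |v₂ − v_a| = 5.875 km/s.
Total Δv = Δv₁ + Δv₂ = 13.88 km/s.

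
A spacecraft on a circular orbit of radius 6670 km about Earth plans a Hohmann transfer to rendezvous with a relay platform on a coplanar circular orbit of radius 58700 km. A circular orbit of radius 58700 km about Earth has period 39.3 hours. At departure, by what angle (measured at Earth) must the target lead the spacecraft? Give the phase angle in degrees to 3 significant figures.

φ = 105°

From Kepler's third law T² = 4π²r³/μ at r = 58700 km, T = 39.3 hours = 39.3 × 3600 s = 1.4148×10^5 s: μ = 4π²r³/T² = 3.98918×10^5 km³/s².
Transfer-ellipse semi-major axis a_t = (r₁ + r₂)/2 = (6670 + 58700)/2 = 32685 km.
Transfer time t = π√(a_t³/μ) = 29392 s.
Target angular speed ω₂ = √(μ/r₂³) = 4.4410×10^-5 rad/s.
Angle swept by the target during transfer: ω₂·t = 1.3053 rad = 74.79°.
Arrival is 180° from departure on the ellipse, so φ = 180° − 74.79° = 105°.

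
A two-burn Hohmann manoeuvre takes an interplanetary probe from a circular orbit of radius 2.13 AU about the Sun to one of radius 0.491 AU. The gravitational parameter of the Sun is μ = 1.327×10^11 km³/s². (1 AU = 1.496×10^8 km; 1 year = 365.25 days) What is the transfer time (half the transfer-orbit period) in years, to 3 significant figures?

In km: r₁ = 2.13 × 1.496×10^8 = 3.18648×10^8 km; r₂ = 0.491 × 1.496×10^8 = 7.34536×10^7 km.
The Hohmann ellipse has a_t = (r₁ + r₂)/2 = 1.960508×10^8 km.
By Kepler's third law the transfer-orbit period is T = 2π√(a_t³/μ), so t = T/2 = 2.367×10^7 s.
Converting: 2.367×10^7 s ÷ 3.15576×10^7 s/year (365.25 × 86400) = 0.750 years.

t = 0.750 years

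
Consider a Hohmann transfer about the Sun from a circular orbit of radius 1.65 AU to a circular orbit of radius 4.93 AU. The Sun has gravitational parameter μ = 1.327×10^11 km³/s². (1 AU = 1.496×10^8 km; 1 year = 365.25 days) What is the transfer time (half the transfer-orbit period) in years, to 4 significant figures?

In km: r₁ = 1.65 × 1.496×10^8 = 2.4684×10^8 km; r₂ = 4.93 × 1.496×10^8 = 7.37528×10^8 km.
The Hohmann ellipse has a_t = (r₁ + r₂)/2 = 4.92184×10^8 km.
Transfer time t = π√(a_t³/μ) = π√((4.92184×10^8)³ / 1.327×10^11) = 9.417×10^7 s.
Converting: 9.417×10^7 s ÷ 3.15576×10^7 s/year (365.25 × 86400) = 2.984 years.

t = 2.984 years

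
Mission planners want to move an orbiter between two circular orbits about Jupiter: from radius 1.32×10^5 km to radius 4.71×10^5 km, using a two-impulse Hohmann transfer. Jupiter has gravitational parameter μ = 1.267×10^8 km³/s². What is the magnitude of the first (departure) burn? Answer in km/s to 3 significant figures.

The Hohmann ellipse has a_t = (r₁ + r₂)/2 = 3.015×10^5 km.
On the circular orbit at r = 1.320×10^5 km, v_c = √(μ/r) = 30.981 km/s.
Transfer-orbit speed at the same r (vis-viva, a = a_t): v_t = √[μ(2/r − 1/a_t)] = 38.723 km/s.
Δv₁ = |v_t − v_c| = |38.723 − 30.981| = 7.742 km/s.

Δv₁ = 7.74 km/s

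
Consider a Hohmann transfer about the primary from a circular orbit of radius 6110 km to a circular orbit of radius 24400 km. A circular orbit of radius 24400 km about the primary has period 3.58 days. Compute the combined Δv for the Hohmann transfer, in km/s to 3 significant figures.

From Kepler's third law T² = 4π²r³/μ at r = 24400 km, T = 3.58 days = 3.58 × 86400 s = 3.09312×10^5 s: μ = 4π²r³/T² = 5994.26 km³/s².
The Hohmann ellipse has a_t = (r₁ + r₂)/2 = 15255 km.
At r₁ the circular-orbit speed is v₁ = √(μ/r₁) = 0.99048 km/s.
On the transfer ellipse at r₁, vis-viva equation gives v_p = √[μ(2/r₁ − 1/a_t)] = 1.2527 km/s.
First burn Δv₁ = |v_p − v₁| = 0.2622 km/s.
At r₂, v₂ = √(μ/r₂) = 0.49565 km/s.
Transfer-orbit speed at r₂: v_a = √[μ(2/r₂ − 1/a_t)] = 0.31368 km/s.
Second burn Δv₂ = |v₂ − v_a| = 0.1820 km/s.
Δv = Δv₁ + Δv₂ = 0.2622 + 0.1820 = 0.4442 km/s.

Δv = 0.444 km/s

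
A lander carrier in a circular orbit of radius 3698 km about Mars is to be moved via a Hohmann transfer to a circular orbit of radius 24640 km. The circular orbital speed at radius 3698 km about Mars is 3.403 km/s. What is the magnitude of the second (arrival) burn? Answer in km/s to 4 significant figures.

Δv₂ = 0.6448 km/s

From the circular-orbit relation v² = μ/r at r = 3698 km: μ = v²r = (3.403)² × 3698 = 42824.4 km³/s².
Semi-major axis of the transfer orbit: a_t = (3698 + 24640)/2 = 14169 km.
On the circular orbit at r = 24640 km, v_c = √(μ/r) = 1.3183 km/s.
Vis-viva on the transfer ellipse at r = 24640 km gives v_t = √[μ(2/r − 1/a_t)] = 0.67350 km/s.
Δv₂ = |v_t − v_c| = |0.67350 − 1.3183| = 0.6448 km/s.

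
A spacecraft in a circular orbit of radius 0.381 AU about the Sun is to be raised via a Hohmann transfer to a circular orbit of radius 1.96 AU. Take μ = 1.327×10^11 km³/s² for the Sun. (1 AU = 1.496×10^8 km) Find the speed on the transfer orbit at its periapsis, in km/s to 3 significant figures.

v = 62.4 km/s

In km: r₁ = 0.381 × 1.496×10^8 = 5.69976×10^7 km; r₂ = 1.96 × 1.496×10^8 = 2.93216×10^8 km.
Semi-major axis of the transfer orbit: a_t = (5.69976×10^7 + 2.93216×10^8)/2 = 1.751068×10^8 km.
At periapsis, r = 5.69976×10^7 km.
From the vis-viva equation, v = √[μ(2/r − 1/a_t)] = 62.44 km/s.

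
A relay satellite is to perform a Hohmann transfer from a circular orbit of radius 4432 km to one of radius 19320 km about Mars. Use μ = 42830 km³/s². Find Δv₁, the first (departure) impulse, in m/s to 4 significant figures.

Transfer-ellipse semi-major axis a_t = (r₁ + r₂)/2 = (4432 + 19320)/2 = 11876 km.
Circular speed at r = 4432 km: v_c = √(μ/r) = 3.1087 km/s.
Vis-viva on the transfer ellipse at r = 4432 km gives v_t = √[μ(2/r − 1/a_t)] = 3.9650 km/s.
Δv₁ = |v_t − v_c| = |3.9650 − 3.1087| = 0.8563 km/s.

Δv₁ = 856.3 m/s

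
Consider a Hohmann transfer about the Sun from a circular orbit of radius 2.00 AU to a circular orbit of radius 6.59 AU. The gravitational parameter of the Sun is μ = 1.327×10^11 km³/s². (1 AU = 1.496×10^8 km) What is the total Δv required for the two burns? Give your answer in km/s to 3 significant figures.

Δv = 8.71 km/s

In km: r₁ = 2.00 × 1.496×10^8 = 2.992×10^8 km; r₂ = 6.59 × 1.496×10^8 = 9.85864×10^8 km.
Semi-major axis of the transfer orbit: a_t = (2.992×10^8 + 9.85864×10^8)/2 = 6.42532×10^8 km.
At r₁ the circular-orbit speed is v₁ = √(μ/r₁) = 21.0598 km/s.
On the transfer ellipse at r₁, v² = μ(2/r − 1/a) gives v_p = √[μ(2/r₁ − 1/a_t)] = 26.0865 km/s.
First burn Δv₁ = |v_p − v₁| = 5.027 km/s.
At r₂, v₂ = √(μ/r₂) = 11.602 km/s.
Transfer-orbit speed at r₂: v_a = √[μ(2/r₂ − 1/a_t)] = 7.9170 km/s.
Second burn Δv₂ = |v₂ − v_a| = 3.685 km/s.
Δv = Δv₁ + Δv₂ = 5.027 + 3.685 = 8.712 km/s.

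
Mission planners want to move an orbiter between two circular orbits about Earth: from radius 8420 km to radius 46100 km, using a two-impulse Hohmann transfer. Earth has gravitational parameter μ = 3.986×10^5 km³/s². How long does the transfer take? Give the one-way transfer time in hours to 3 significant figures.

t = 6.22 hours

The Hohmann ellipse has a_t = (r₁ + r₂)/2 = 27260 km.
Transfer time t = π√(a_t³/μ) = π√((27260)³ / 3.986×10^5) = 22400 s.
Converting: 22400 s ÷ 3600 s/hour = 6.22 hours.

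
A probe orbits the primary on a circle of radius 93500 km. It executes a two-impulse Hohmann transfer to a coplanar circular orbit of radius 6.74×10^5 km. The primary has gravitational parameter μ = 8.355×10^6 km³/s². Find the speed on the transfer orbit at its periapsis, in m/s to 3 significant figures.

v = 12500 m/s

Transfer-ellipse semi-major axis a_t = (r₁ + r₂)/2 = (93500 + 6.740×10^5)/2 = 3.8375×10^5 km.
At periapsis, r = 93500 km.
Applying v² = μ(2/r − 1/a_t): v = 12.53 km/s.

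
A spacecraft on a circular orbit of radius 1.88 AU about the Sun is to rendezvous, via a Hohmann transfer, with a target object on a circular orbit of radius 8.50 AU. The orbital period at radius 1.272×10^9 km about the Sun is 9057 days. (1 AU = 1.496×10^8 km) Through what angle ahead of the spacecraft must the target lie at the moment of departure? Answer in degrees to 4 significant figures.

φ = 94.12°

From Kepler's third law T² = 4π²r³/μ at r = 1.272×10^9 km, T = 9057 days = 9057 × 86400 s = 7.825248×10^8 s: μ = 4π²r³/T² = 1.32686×10^11 km³/s².
In km: r₁ = 1.88 × 1.496×10^8 = 2.81248×10^8 km; r₂ = 8.50 × 1.496×10^8 = 1.2716×10^9 km.
Semi-major axis of the transfer orbit: a_t = (2.81248×10^8 + 1.2716×10^9)/2 = 7.76424×10^8 km.
Transfer time t = π√(a_t³/μ) = 1.8659×10^8 s.
The target's mean motion on its circular orbit is ω₂ = √(μ/r₂³) = 8.0332×10^-9 rad/s.
Angle swept by the target during transfer: ω₂·t = 1.4989 rad = 85.88°.
Arrival is 180° from departure on the ellipse, so φ = 180° − 85.88° = 94.12°.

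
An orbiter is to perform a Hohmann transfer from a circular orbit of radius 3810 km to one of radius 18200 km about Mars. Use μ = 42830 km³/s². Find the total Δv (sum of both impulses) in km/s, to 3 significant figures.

Δv = 1.59 km/s

Semi-major axis of the transfer orbit: a_t = (3810 + 18200)/2 = 11005 km.
Circular speed at r₁: v₁ = √(μ/r₁) = √(42830/3810) = 3.3528 km/s.
On the transfer ellipse at r₁, vis-viva gives v_p = √[μ(2/r₁ − 1/a_t)] = 4.3117 km/s.
First burn Δv₁ = |v_p − v₁| = 0.9589 km/s.
Circular speed at r₂: v₂ = √(μ/r₂) = 1.534 km/s.
Transfer-orbit speed at r₂: v_a = √[μ(2/r₂ − 1/a_t)] = 0.9026 km/s.
Second burn Δv₂ = |v₂ − v_a| = 0.6314 km/s.
Total Δv = Δv₁ + Δv₂ = 1.590 km/s.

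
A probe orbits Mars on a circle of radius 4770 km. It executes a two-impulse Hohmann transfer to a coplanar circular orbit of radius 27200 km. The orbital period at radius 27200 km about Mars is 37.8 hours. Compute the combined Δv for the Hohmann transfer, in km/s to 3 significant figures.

From Kepler's third law T² = 4π²r³/μ at r = 27200 km, T = 37.8 hours = 37.8 × 3600 s = 1.3608×10^5 s: μ = 4π²r³/T² = 42902.0 km³/s².
Transfer-ellipse semi-major axis a_t = (r₁ + r₂)/2 = (4770 + 27200)/2 = 15985 km.
Circular speed at r₁: v₁ = √(μ/r₁) = √(42902.0/4770) = 2.9990 km/s.
On the transfer ellipse at r₁, vis-viva equation gives v_p = √[μ(2/r₁ − 1/a_t)] = 3.9121 km/s.
First burn Δv₁ = |v_p − v₁| = 0.9131 km/s.
At r₂, v₂ = √(μ/r₂) = 1.25590 km/s.
Transfer-orbit speed at r₂: v_a = √[μ(2/r₂ − 1/a_t)] = 0.686052 km/s.
Second burn Δv₂ = |v₂ − v_a| = 0.5698 km/s.
Δv = Δv₁ + Δv₂ = 0.9131 + 0.5698 = 1.483 km/s.

Δv = 1.48 km/s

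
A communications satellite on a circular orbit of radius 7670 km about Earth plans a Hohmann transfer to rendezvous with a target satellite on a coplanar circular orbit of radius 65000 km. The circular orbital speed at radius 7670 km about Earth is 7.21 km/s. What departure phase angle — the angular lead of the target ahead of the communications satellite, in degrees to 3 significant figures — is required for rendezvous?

From the circular-orbit relation v² = μ/r at r = 7670 km: μ = v²r = (7.21)² × 7670 = 3.98718×10^5 km³/s².
The Hohmann ellipse has a_t = (r₁ + r₂)/2 = 36335 km.
Transfer time t = π√(a_t³/μ) = 34460 s.
Target angular speed ω₂ = √(μ/r₂³) = 3.810×10^-5 rad/s.
Angle swept by the target during transfer: ω₂·t = 1.313 rad = 75.23°.
The communications satellite traverses 180° on the transfer ellipse, so the target must lead by 180° − 75.23° = 105°.

φ = 105°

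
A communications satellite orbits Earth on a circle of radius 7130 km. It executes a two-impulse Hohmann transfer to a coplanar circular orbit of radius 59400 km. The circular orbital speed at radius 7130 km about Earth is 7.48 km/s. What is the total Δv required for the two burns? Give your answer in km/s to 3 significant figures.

From the circular-orbit relation v² = μ/r at r = 7130 km: μ = v²r = (7.48)² × 7130 = 3.98926×10^5 km³/s².
The Hohmann ellipse has a_t = (r₁ + r₂)/2 = 33265 km.
At r₁ the circular-orbit speed is v₁ = √(μ/r₁) = 7.480 km/s.
Transfer-orbit speed at r₁ (vis-viva): v_p = √[μ(2/r₁ − 1/a_t)] = 9.995 km/s.
First burn Δv₁ = |v_p − v₁| = 2.515 km/s.
Circular speed at r₂: v₂ = √(μ/r₂) = 2.592 km/s.
Transfer-orbit speed at r₂: v_a = √[μ(2/r₂ − 1/a_t)] = 1.200 km/s.
Second burn Δv₂ = |v₂ − v_a| = 1.392 km/s.
Total Δv = Δv₁ + Δv₂ = 3.907 km/s.

Δv = 3.91 km/s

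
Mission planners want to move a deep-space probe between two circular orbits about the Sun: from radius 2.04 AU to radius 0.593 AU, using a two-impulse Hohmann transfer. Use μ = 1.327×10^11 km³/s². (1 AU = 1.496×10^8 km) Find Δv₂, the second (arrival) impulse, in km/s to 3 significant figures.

Δv₂ = 9.47 km/s

In km: r₁ = 2.04 × 1.496×10^8 = 3.05184×10^8 km; r₂ = 0.593 × 1.496×10^8 = 8.87128×10^7 km.
Semi-major axis of the transfer orbit: a_t = (3.05184×10^8 + 8.87128×10^7)/2 = 1.969484×10^8 km.
On the circular orbit at r = 8.87128×10^7 km, v_c = √(μ/r) = 38.6761 km/s.
Transfer-orbit speed at the same r (vis-viva, a = a_t): v_t = √[μ(2/r − 1/a_t)] = 48.1445 km/s.
Δv₂ = |v_t − v_c| = |48.1445 − 38.6761| = 9.468 km/s.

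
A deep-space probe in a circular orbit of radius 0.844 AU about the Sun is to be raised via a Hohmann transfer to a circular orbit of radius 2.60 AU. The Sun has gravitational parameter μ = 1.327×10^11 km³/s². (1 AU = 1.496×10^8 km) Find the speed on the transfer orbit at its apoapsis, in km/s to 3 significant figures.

v = 12.9 km/s

In km: r₁ = 0.844 × 1.496×10^8 = 1.262624×10^8 km; r₂ = 2.60 × 1.496×10^8 = 3.8896×10^8 km.
The Hohmann ellipse has a_t = (r₁ + r₂)/2 = 2.576112×10^8 km.
At apoapsis, r = 3.8896×10^8 km.
Vis-viva: v = √[μ(2/r − 1/a_t)] = √[1.327×10^11 × (2/3.8896×10^8 − 1/2.576112×10^8)] = 12.93 km/s.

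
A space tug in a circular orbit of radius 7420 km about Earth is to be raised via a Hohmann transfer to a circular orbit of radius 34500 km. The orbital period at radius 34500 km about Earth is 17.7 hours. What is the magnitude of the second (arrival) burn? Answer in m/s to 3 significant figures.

From Kepler's third law T² = 4π²r³/μ at r = 34500 km, T = 17.7 hours = 17.7 × 3600 s = 63720 s: μ = 4π²r³/T² = 3.99269×10^5 km³/s².
The Hohmann ellipse has a_t = (r₁ + r₂)/2 = 20960 km.
Circular speed at r = 34500 km: v_c = √(μ/r) = 3.402 km/s.
Transfer-orbit speed at the same r (vis-viva, a = a_t): v_t = √[μ(2/r − 1/a_t)] = 2.024 km/s.
Δv₂ = |v_t − v_c| = |2.024 − 3.402| = 1.378 km/s.

Δv₂ = 1380 m/s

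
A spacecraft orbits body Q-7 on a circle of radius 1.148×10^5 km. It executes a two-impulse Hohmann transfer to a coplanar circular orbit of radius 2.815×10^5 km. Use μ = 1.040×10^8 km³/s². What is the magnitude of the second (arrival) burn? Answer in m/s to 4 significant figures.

The Hohmann ellipse has a_t = (r₁ + r₂)/2 = 1.9815×10^5 km.
Circular speed at r = 2.815×10^5 km: v_c = √(μ/r) = 19.221 km/s.
Transfer-orbit speed at the same r (vis-viva, a = a_t): v_t = √[μ(2/r − 1/a_t)] = 14.630 km/s.
Δv₂ = |v_t − v_c| = |14.630 − 19.221| = 4.591 km/s.

Δv₂ = 4591 m/s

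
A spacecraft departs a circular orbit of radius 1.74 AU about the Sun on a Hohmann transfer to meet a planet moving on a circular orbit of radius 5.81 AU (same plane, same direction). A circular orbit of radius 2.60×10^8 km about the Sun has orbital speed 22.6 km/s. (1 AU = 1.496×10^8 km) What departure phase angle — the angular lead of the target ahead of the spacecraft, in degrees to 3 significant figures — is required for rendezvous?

φ = 85.7°

From the circular-orbit relation v² = μ/r at r = 2.60×10^8 km: μ = v²r = (22.6)² × 2.60×10^8 = 1.32798×10^11 km³/s².
In km: r₁ = 1.74 × 1.496×10^8 = 2.60304×10^8 km; r₂ = 5.81 × 1.496×10^8 = 8.69176×10^8 km.
Transfer-ellipse semi-major axis a_t = (r₁ + r₂)/2 = (2.60304×10^8 + 8.69176×10^8)/2 = 5.6474×10^8 km.
The half-period of the transfer ellipse is t = π√(a_t³/μ) = 1.1570×10^8 s.
Target angular speed ω₂ = √(μ/r₂³) = 1.4221×10^-8 rad/s.
Angle swept by the target during transfer: ω₂·t = 1.6454 rad = 94.27°.
The spacecraft traverses 180° on the transfer ellipse, so the target must lead by 180° − 94.27° = 85.7°.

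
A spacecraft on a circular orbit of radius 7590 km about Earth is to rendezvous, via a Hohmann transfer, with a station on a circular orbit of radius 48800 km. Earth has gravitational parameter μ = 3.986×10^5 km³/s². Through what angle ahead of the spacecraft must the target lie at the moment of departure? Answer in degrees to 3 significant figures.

φ = 101°

Transfer-ellipse semi-major axis a_t = (r₁ + r₂)/2 = (7590 + 48800)/2 = 28195 km.
Transfer time t = π√(a_t³/μ) = 23558 s.
The target's mean motion on its circular orbit is ω₂ = √(μ/r₂³) = 5.8565×10^-5 rad/s.
Angle swept by the target during transfer: ω₂·t = 1.3797 rad = 79.05°.
The spacecraft traverses 180° on the transfer ellipse, so the target must lead by 180° − 79.05° = 101°.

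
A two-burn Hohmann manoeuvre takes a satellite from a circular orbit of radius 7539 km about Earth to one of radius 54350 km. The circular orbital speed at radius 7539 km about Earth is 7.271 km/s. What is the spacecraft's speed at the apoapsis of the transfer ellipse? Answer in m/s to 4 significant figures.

From the circular-orbit relation v² = μ/r at r = 7539 km: μ = v²r = (7.271)² × 7539 = 3.98568×10^5 km³/s².
Semi-major axis of the transfer orbit: a_t = (7539 + 54350)/2 = 30944.5 km.
At apoapsis, r = 54350 km.
Applying v² = μ(2/r − 1/a_t): v = 1.337 km/s.

v = 1337 m/s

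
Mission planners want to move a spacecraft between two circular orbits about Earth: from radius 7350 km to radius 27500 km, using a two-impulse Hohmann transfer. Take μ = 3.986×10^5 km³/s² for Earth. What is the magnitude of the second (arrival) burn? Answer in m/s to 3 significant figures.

Semi-major axis of the transfer orbit: a_t = (7350 + 27500)/2 = 17425 km.
On the circular orbit at r = 27500 km, v_c = √(μ/r) = 3.8072 km/s.
Vis-viva on the transfer ellipse at r = 27500 km gives v_t = √[μ(2/r − 1/a_t)] = 2.4726 km/s.
Δv₂ = |v_t − v_c| = |2.4726 − 3.8072| = 1.335 km/s.

Δv₂ = 1330 m/s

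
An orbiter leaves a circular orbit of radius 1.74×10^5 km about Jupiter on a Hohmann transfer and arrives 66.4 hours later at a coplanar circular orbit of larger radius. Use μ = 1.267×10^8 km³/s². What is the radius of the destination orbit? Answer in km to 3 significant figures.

Transfer time t = 66.4 hours = 2.3904×10^5 s, and t = π√(a_t³/μ).
So a_t = (μ t²/π²)^(1/3) = (1.267×10^8 × (2.3904×10^5)² / π²)^(1/3) = 9.0186×10^5 km.
Since a_t = (r₁ + r₂)/2, r₂ = 2a_t − r₁ = 2×9.0186×10^5 − 1.740×10^5 = 1.62972×10^6 km.

r₂ = 1.63×10^6 km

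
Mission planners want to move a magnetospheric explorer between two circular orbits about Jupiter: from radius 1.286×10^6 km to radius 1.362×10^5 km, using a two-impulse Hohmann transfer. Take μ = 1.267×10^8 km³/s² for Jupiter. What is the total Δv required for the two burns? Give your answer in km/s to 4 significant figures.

Semi-major axis of the transfer orbit: a_t = (1.286×10^6 + 1.362×10^5)/2 = 7.111×10^5 km.
Circular speed at r₁: v₁ = √(μ/r₁) = √(1.267×10^8/1.286×10^6) = 9.926 km/s.
Transfer-orbit speed at r₁ (vis-viva equation): v_a = √[μ(2/r₁ − 1/a_t)] = 4.344 km/s.
First burn Δv₁ = |v_a − v₁| = 5.582 km/s.
At r₂, v₂ = √(μ/r₂) = 30.50 km/s.
Transfer-orbit speed at r₂: v_p = √[μ(2/r₂ − 1/a_t)] = 41.02 km/s.
Second burn Δv₂ = |v₂ − v_p| = 10.52 km/s.
Δv = Δv₁ + Δv₂ = 5.582 + 10.52 = 16.10 km/s.

Δv = 16.10 km/s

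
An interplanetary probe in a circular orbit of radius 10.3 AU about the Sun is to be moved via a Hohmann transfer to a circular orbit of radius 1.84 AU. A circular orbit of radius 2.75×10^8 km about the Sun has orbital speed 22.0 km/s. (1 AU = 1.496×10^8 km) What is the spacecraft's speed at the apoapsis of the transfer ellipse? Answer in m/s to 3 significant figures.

From the circular-orbit relation v² = μ/r at r = 2.75×10^8 km: μ = v²r = (22.0)² × 2.75×10^8 = 1.33100×10^11 km³/s².
In km: r₁ = 10.3 × 1.496×10^8 = 1.54088×10^9 km; r₂ = 1.84 × 1.496×10^8 = 2.75264×10^8 km.
Transfer-ellipse semi-major axis a_t = (r₁ + r₂)/2 = (1.54088×10^9 + 2.75264×10^8)/2 = 9.08072×10^8 km.
The apoapsis of the transfer ellipse is at r = 1.54088×10^9 km.
From the vis-viva equation, v = √[μ(2/r − 1/a_t)] = 5.117 km/s.

v = 5120 m/s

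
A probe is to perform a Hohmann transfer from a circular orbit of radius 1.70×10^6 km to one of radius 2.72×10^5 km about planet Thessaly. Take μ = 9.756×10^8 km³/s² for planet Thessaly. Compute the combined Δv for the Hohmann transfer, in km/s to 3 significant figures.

Δv = 30.1 km/s

Semi-major axis of the transfer orbit: a_t = (1.700×10^6 + 2.720×10^5)/2 = 9.860×10^5 km.
Circular speed at r₁: v₁ = √(μ/r₁) = √(9.756×10^8/1.700×10^6) = 23.956 km/s.
Transfer-orbit speed at r₁ (vis-viva equation): v_a = √[μ(2/r₁ − 1/a_t)] = 12.582 km/s.
First burn Δv₁ = |v_a − v₁| = 11.37 km/s.
At r₂, v₂ = √(μ/r₂) = 59.89 km/s.
Transfer-orbit speed at r₂: v_p = √[μ(2/r₂ − 1/a_t)] = 78.64 km/s.
Second burn Δv₂ = |v₂ − v_p| = 18.75 km/s.
Δv = Δv₁ + Δv₂ = 11.37 + 18.75 = 30.12 km/s.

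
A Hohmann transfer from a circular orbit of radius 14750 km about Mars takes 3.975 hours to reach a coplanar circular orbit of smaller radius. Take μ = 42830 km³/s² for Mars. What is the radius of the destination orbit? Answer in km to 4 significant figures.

r₂ = 4478 km

Transfer time t = 3.975 hours = 14310 s, and t = π√(a_t³/μ).
So a_t = (μ t²/π²)^(1/3) = (42830 × (14310)² / π²)^(1/3) = 9614.1 km.
Since a_t = (r₁ + r₂)/2, r₂ = 2a_t − r₁ = 2×9614.1 − 14750 = 4478.2 km.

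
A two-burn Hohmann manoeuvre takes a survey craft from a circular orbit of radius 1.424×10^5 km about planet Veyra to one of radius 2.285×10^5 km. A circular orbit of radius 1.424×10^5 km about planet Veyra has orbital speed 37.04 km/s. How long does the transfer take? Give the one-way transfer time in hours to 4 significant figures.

From the circular-orbit relation v² = μ/r at r = 1.424×10^5 km: μ = v²r = (37.04)² × 1.424×10^5 = 1.95367×10^8 km³/s².
The Hohmann ellipse has a_t = (r₁ + r₂)/2 = 1.8545×10^5 km.
By Kepler's third law the transfer-orbit period is T = 2π√(a_t³/μ), so t = T/2 = 17950 s.
Converting: 17950 s ÷ 3600 s/hour = 4.986 hours.

t = 4.986 hours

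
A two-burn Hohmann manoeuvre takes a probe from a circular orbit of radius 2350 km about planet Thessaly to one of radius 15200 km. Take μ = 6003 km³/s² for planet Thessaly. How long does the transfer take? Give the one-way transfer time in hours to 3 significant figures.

t = 9.26 hours

The Hohmann ellipse has a_t = (r₁ + r₂)/2 = 8775 km.
By Kepler's third law the transfer-orbit period is T = 2π√(a_t³/μ), so t = T/2 = 33330 s.
Converting: 33330 s ÷ 3600 s/hour = 9.26 hours.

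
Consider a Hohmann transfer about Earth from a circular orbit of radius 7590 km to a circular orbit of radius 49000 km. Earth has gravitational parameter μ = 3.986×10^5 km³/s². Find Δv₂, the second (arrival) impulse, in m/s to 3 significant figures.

Δv₂ = 1370 m/s

Semi-major axis of the transfer orbit: a_t = (7590 + 49000)/2 = 28295 km.
Circular speed at r = 49000 km: v_c = √(μ/r) = 2.852 km/s.
Vis-viva on the transfer ellipse at r = 49000 km gives v_t = √[μ(2/r − 1/a_t)] = 1.477 km/s.
Δv₂ = |v_t − v_c| = |1.477 − 2.852| = 1.375 km/s.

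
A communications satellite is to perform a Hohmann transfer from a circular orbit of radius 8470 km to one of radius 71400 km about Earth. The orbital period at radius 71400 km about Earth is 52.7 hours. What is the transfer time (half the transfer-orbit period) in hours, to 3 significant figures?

From Kepler's third law T² = 4π²r³/μ at r = 71400 km, T = 52.7 hours = 52.7 × 3600 s = 1.8972×10^5 s: μ = 4π²r³/T² = 3.99235×10^5 km³/s².
Transfer-ellipse semi-major axis a_t = (r₁ + r₂)/2 = (8470 + 71400)/2 = 39935 km.
By Kepler's third law the transfer-orbit period is T = 2π√(a_t³/μ), so t = T/2 = 39680 s.
Converting: 39680 s ÷ 3600 s/hour = 11.0 hours.

t = 11.0 hours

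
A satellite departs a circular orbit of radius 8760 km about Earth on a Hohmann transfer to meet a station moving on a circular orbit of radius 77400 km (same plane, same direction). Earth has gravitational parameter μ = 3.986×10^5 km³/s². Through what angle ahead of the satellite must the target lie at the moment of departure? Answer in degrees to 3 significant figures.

φ = 105°

Semi-major axis of the transfer orbit: a_t = (8760 + 77400)/2 = 43080 km.
Transfer time t = π√(a_t³/μ) = 44493 s.
The target's mean motion on its circular orbit is ω₂ = √(μ/r₂³) = 2.9320×10^-5 rad/s.
Angle swept by the target during transfer: ω₂·t = 1.3045 rad = 74.74°.
Arrival is 180° from departure on the ellipse, so φ = 180° − 74.74° = 105°.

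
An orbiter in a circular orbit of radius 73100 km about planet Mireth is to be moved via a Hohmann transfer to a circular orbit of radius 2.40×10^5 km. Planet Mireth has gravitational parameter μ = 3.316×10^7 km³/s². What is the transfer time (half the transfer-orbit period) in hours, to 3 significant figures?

t = 9.39 hours

Semi-major axis of the transfer orbit: a_t = (73100 + 2.400×10^5)/2 = 1.5655×10^5 km.
By Kepler's third law the transfer-orbit period is T = 2π√(a_t³/μ), so t = T/2 = 33790 s.
Converting: 33790 s ÷ 3600 s/hour = 9.39 hours.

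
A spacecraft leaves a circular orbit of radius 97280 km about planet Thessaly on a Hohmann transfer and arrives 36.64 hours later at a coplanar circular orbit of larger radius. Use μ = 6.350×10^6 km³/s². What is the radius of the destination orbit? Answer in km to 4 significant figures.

Transfer time t = 36.64 hours = 1.31904×10^5 s, and t = π√(a_t³/μ).
So a_t = (μ t²/π²)^(1/3) = (6.350×10^6 × (1.31904×10^5)² / π²)^(1/3) = 2.2370×10^5 km.
Since a_t = (r₁ + r₂)/2, r₂ = 2a_t − r₁ = 2×2.2370×10^5 − 97280 = 3.5012×10^5 km.

r₂ = 3.501×10^5 km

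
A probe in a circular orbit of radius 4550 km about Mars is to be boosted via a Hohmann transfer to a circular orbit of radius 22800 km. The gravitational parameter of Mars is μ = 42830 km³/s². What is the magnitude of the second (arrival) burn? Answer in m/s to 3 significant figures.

Transfer-ellipse semi-major axis a_t = (r₁ + r₂)/2 = (4550 + 22800)/2 = 13675 km.
Circular speed at r = 22800 km: v_c = √(μ/r) = 1.3706 km/s.
Transfer-orbit speed at the same r (vis-viva, a = a_t): v_t = √[μ(2/r − 1/a_t)] = 0.79059 km/s.
Δv₂ = |v_t − v_c| = |0.79059 − 1.3706| = 0.5800 km/s.

Δv₂ = 580 m/s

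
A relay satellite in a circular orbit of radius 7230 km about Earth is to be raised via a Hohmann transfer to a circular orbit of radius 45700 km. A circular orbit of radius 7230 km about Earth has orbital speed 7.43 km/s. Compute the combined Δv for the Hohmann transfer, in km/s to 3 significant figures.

Δv = 3.74 km/s

From the circular-orbit relation v² = μ/r at r = 7230 km: μ = v²r = (7.43)² × 7230 = 3.99131×10^5 km³/s².
The Hohmann ellipse has a_t = (r₁ + r₂)/2 = 26465 km.
At r₁ the circular-orbit speed is v₁ = √(μ/r₁) = 7.4300 km/s.
On the transfer ellipse at r₁, v² = μ(2/r − 1/a) gives v_p = √[μ(2/r₁ − 1/a_t)] = 9.7636 km/s.
First burn Δv₁ = |v_p − v₁| = 2.3336 km/s.
At r₂, v₂ = √(μ/r₂) = 2.9553 km/s.
Transfer-orbit speed at r₂: v_a = √[μ(2/r₂ − 1/a_t)] = 1.5447 km/s.
Second burn Δv₂ = |v₂ − v_a| = 1.4106 km/s.
Δv = Δv₁ + Δv₂ = 2.3336 + 1.4106 = 3.744 km/s.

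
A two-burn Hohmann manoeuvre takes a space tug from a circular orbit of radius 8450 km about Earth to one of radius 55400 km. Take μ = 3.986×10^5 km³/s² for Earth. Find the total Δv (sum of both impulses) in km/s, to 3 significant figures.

The Hohmann ellipse has a_t = (r₁ + r₂)/2 = 31925 km.
Circular speed at r₁: v₁ = √(μ/r₁) = √(3.986×10^5/8450) = 6.86816 km/s.
On the transfer ellipse at r₁, v² = μ(2/r − 1/a) gives v_p = √[μ(2/r₁ − 1/a_t)] = 9.04752 km/s.
First burn Δv₁ = |v_p − v₁| = 2.1794 km/s.
Circular speed at r₂: v₂ = √(μ/r₂) = 2.6823 km/s.
Transfer-orbit speed at r₂: v_a = √[μ(2/r₂ − 1/a_t)] = 1.3800 km/s.
Second burn Δv₂ = |v₂ − v_a| = 1.3023 km/s.
Δv = Δv₁ + Δv₂ = 2.1794 + 1.3023 = 3.482 km/s.

Δv = 3.48 km/s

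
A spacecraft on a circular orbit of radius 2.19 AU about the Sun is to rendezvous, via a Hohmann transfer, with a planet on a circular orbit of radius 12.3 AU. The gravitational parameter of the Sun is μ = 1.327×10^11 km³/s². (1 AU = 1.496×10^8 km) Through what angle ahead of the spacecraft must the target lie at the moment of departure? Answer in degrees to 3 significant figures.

φ = 98.6°

In km: r₁ = 2.19 × 1.496×10^8 = 3.27624×10^8 km; r₂ = 12.3 × 1.496×10^8 = 1.84008×10^9 km.
Semi-major axis of the transfer orbit: a_t = (3.27624×10^8 + 1.84008×10^9)/2 = 1.083852×10^9 km.
The half-period of the transfer ellipse is t = π√(a_t³/μ) = 3.0773×10^8 s.
The target's mean motion on its circular orbit is ω₂ = √(μ/r₂³) = 4.6151×10^-9 rad/s.
Angle swept by the target during transfer: ω₂·t = 1.4202 rad = 81.37°.
The spacecraft traverses 180° on the transfer ellipse, so the target must lead by 180° − 81.37° = 98.6°.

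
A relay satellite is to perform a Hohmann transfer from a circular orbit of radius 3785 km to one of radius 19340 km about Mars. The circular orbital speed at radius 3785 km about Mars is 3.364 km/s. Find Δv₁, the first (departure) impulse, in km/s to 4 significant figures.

From the circular-orbit relation v² = μ/r at r = 3785 km: μ = v²r = (3.364)² × 3785 = 42832.9 km³/s².
Semi-major axis of the transfer orbit: a_t = (3785 + 19340)/2 = 11562.5 km.
On the circular orbit at r = 3785 km, v_c = √(μ/r) = 3.3640 km/s.
Transfer-orbit speed at the same r (vis-viva, a = a_t): v_t = √[μ(2/r − 1/a_t)] = 4.3507 km/s.
Δv₁ = |v_t − v_c| = |4.3507 − 3.3640| = 0.9867 km/s.

Δv₁ = 0.9867 km/s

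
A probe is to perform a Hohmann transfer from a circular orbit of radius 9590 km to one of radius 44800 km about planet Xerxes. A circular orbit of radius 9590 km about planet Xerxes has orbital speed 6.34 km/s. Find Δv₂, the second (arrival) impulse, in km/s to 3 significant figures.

From the circular-orbit relation v² = μ/r at r = 9590 km: μ = v²r = (6.34)² × 9590 = 3.85476×10^5 km³/s².
Transfer-ellipse semi-major axis a_t = (r₁ + r₂)/2 = (9590 + 44800)/2 = 27195 km.
Circular speed at r = 44800 km: v_c = √(μ/r) = 2.933 km/s.
Vis-viva on the transfer ellipse at r = 44800 km gives v_t = √[μ(2/r − 1/a_t)] = 1.742 km/s.
Δv₂ = |v_t − v_c| = |1.742 − 2.933| = 1.191 km/s.

Δv₂ = 1.19 km/s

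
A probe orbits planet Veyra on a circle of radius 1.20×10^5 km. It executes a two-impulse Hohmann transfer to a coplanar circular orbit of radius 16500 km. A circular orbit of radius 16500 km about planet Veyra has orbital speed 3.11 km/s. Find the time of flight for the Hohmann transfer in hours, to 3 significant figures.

t = 38.9 hours

From the circular-orbit relation v² = μ/r at r = 16500 km: μ = v²r = (3.11)² × 16500 = 1.59590×10^5 km³/s².
The Hohmann ellipse has a_t = (r₁ + r₂)/2 = 68250 km.
By Kepler's third law the transfer-orbit period is T = 2π√(a_t³/μ), so t = T/2 = 1.402×10^5 s.
Converting: 1.402×10^5 s ÷ 3600 s/hour = 38.9 hours.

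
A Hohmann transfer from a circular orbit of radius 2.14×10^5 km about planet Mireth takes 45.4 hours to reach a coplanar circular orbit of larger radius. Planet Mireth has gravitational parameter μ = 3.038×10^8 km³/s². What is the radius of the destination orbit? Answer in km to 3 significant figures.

Transfer time t = 45.4 hours = 1.6344×10^5 s, and t = π√(a_t³/μ).
So a_t = (μ t²/π²)^(1/3) = (3.038×10^8 × (1.6344×10^5)² / π²)^(1/3) = 9.3685×10^5 km.
Since a_t = (r₁ + r₂)/2, r₂ = 2a_t − r₁ = 2×9.3685×10^5 − 2.140×10^5 = 1.6597×10^6 km.

r₂ = 1.66×10^6 km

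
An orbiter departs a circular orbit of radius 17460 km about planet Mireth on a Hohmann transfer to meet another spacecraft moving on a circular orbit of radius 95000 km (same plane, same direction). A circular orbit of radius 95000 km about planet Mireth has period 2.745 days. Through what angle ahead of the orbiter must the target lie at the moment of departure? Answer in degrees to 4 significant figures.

From Kepler's third law T² = 4π²r³/μ at r = 95000 km, T = 2.745 days = 2.745 × 86400 s = 2.37168×10^5 s: μ = 4π²r³/T² = 6.01753×10^5 km³/s².
Semi-major axis of the transfer orbit: a_t = (17460 + 95000)/2 = 56230 km.
The half-period of the transfer ellipse is t = π√(a_t³/μ) = 54000 s.
The target's mean motion on its circular orbit is ω₂ = √(μ/r₂³) = 2.6493×10^-5 rad/s.
Angle swept by the target during transfer: ω₂·t = 1.4306 rad = 81.97°.
The orbiter traverses 180° on the transfer ellipse, so the target must lead by 180° − 81.97° = 98.03°.

φ = 98.03°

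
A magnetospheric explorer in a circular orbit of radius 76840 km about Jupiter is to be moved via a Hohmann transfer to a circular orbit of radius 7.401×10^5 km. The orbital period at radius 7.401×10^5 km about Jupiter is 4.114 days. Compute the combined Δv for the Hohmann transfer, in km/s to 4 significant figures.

Δv = 21.46 km/s

From Kepler's third law T² = 4π²r³/μ at r = 7.401×10^5 km, T = 4.114 days = 4.114 × 86400 s = 3.554496×10^5 s: μ = 4π²r³/T² = 1.26670×10^8 km³/s².
The Hohmann ellipse has a_t = (r₁ + r₂)/2 = 4.0847×10^5 km.
At r₁ the circular-orbit speed is v₁ = √(μ/r₁) = 40.60 km/s.
On the transfer ellipse at r₁, vis-viva equation gives v_p = √[μ(2/r₁ − 1/a_t)] = 54.65 km/s.
First burn Δv₁ = |v_p − v₁| = 14.05 km/s.
Circular speed at r₂: v₂ = √(μ/r₂) = 13.0825 km/s.
Transfer-orbit speed at r₂: v_a = √[μ(2/r₂ − 1/a_t)] = 5.67422 km/s.
Second burn Δv₂ = |v₂ − v_a| = 7.408 km/s.
Δv = Δv₁ + Δv₂ = 14.05 + 7.408 = 21.46 km/s.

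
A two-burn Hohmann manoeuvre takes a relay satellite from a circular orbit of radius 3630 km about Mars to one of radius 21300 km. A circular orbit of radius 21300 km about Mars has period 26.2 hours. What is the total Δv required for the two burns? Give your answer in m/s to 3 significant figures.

From Kepler's third law T² = 4π²r³/μ at r = 21300 km, T = 26.2 hours = 26.2 × 3600 s = 94320 s: μ = 4π²r³/T² = 42883.6 km³/s².
Transfer-ellipse semi-major axis a_t = (r₁ + r₂)/2 = (3630 + 21300)/2 = 12465 km.
At r₁ the circular-orbit speed is v₁ = √(μ/r₁) = 3.437 km/s.
Transfer-orbit speed at r₁ (v² = μ(2/r − 1/a)): v_p = √[μ(2/r₁ − 1/a_t)] = 4.493 km/s.
First burn Δv₁ = |v_p − v₁| = 1.056 km/s.
At r₂, v₂ = √(μ/r₂) = 1.4189 km/s.
Transfer-orbit speed at r₂: v_a = √[μ(2/r₂ − 1/a_t)] = 0.76571 km/s.
Second burn Δv₂ = |v₂ − v_a| = 0.6532 km/s.
Δv = Δv₁ + Δv₂ = 1.056 + 0.6532 = 1.709 km/s.

Δv = 1710 m/s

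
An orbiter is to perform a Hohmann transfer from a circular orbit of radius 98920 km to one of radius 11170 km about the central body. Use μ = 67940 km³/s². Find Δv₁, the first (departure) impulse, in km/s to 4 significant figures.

Δv₁ = 0.4554 km/s

Semi-major axis of the transfer orbit: a_t = (98920 + 11170)/2 = 55045 km.
Circular speed at r = 98920 km: v_c = √(μ/r) = 0.8287 km/s.
Transfer-orbit speed at the same r (vis-viva, a = a_t): v_t = √[μ(2/r − 1/a_t)] = 0.3733 km/s.
Δv₁ = |v_t − v_c| = |0.3733 − 0.8287| = 0.4554 km/s.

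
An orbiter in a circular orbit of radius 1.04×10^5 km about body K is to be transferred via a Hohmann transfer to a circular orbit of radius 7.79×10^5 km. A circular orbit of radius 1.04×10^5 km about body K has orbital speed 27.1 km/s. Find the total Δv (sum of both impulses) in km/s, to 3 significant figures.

From the circular-orbit relation v² = μ/r at r = 1.04×10^5 km: μ = v²r = (27.1)² × 1.04×10^5 = 7.63786×10^7 km³/s².
Transfer-ellipse semi-major axis a_t = (r₁ + r₂)/2 = (1.040×10^5 + 7.790×10^5)/2 = 4.415×10^5 km.
At r₁ the circular-orbit speed is v₁ = √(μ/r₁) = 27.100 km/s.
On the transfer ellipse at r₁, vis-viva gives v_p = √[μ(2/r₁ − 1/a_t)] = 35.998 km/s.
First burn Δv₁ = |v_p − v₁| = 8.898 km/s.
Circular speed at r₂: v₂ = √(μ/r₂) = 9.902 km/s.
Transfer-orbit speed at r₂: v_a = √[μ(2/r₂ − 1/a_t)] = 4.806 km/s.
Second burn Δv₂ = |v₂ − v_a| = 5.096 km/s.
Total Δv = Δv₁ + Δv₂ = 13.99 km/s.

Δv = 14.0 km/s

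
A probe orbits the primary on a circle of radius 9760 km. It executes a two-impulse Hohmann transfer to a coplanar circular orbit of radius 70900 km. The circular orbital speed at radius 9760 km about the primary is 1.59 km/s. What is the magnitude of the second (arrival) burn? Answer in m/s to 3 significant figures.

Δv₂ = 300 m/s

From the circular-orbit relation v² = μ/r at r = 9760 km: μ = v²r = (1.59)² × 9760 = 24674.3 km³/s².
Transfer-ellipse semi-major axis a_t = (r₁ + r₂)/2 = (9760 + 70900)/2 = 40330 km.
Circular speed at r = 70900 km: v_c = √(μ/r) = 0.5899 km/s.
Transfer-orbit speed at the same r (vis-viva, a = a_t): v_t = √[μ(2/r − 1/a_t)] = 0.2902 km/s.
Δv₂ = |v_t − v_c| = |0.2902 − 0.5899| = 0.2997 km/s.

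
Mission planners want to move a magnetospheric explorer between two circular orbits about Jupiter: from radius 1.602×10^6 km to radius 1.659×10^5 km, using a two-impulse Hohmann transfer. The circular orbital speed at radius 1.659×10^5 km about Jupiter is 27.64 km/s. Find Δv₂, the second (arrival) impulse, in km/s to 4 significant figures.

From the circular-orbit relation v² = μ/r at r = 1.659×10^5 km: μ = v²r = (27.64)² × 1.659×10^5 = 1.26743×10^8 km³/s².
The Hohmann ellipse has a_t = (r₁ + r₂)/2 = 8.8395×10^5 km.
On the circular orbit at r = 1.659×10^5 km, v_c = √(μ/r) = 27.64 km/s.
Transfer-orbit speed at the same r (vis-viva, a = a_t): v_t = √[μ(2/r − 1/a_t)] = 37.21 km/s.
Δv₂ = |v_t − v_c| = |37.21 − 27.64| = 9.570 km/s.

Δv₂ = 9.570 km/s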